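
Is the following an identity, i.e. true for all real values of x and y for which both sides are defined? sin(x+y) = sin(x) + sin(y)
No, this is NOT an identity.

Claim: sin(x+y) = sin(x) + sin(y).
Test a specific point where both sides are defined: x = π/2, y = π/2.
LHS = sin(x+y) ≈ 0.0000
RHS = sin(x) + sin(y) ≈ 2.0000
Since 0.0000 ≠ 2.0000, the equation fails at this point, so it cannot hold for all real values of x and y for which both sides are defined.
The correct expansion is sin(x+y) = sin(x)cos(y) + cos(x)sin(y); sine is not additive.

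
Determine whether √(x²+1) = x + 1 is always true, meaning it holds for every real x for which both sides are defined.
Claim: √(x²+1) = x + 1.
Test a specific point where both sides are defined: x = 3/2.
LHS = √(x²+1) ≈ 1.8028
RHS = x + 1 ≈ 2.5000
Since 1.8028 ≠ 2.5000, the equation fails at this point, so it cannot hold for every real x for which both sides are defined.
(x+1)² = x² + 2x + 1 ≠ x² + 1 unless x = 0.

Conclusion: No, this is NOT an identity.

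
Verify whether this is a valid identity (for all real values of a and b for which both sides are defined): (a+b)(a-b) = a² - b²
Claim: (a+b)(a-b) = a² - b².
Reasoning: Expand: (a+b)(a-b) = a² - ab + ba - b² = a² - b² (the cross terms cancel).
So the two sides agree for all real values of a and b for which both sides are defined.

Conclusion: Yes, this is an identity.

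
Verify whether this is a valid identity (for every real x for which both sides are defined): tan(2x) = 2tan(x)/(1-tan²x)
Claim: tan(2x) = 2tan(x)/(1-tan²x).
Reasoning: tan(2x) = sin(2x)/cos(2x) = 2sin(x)cos(x) / (cos²x - sin²x). Divide numerator and denominator by cos²x: 2tan(x) / (1 - tan²x).
So the two sides agree for every real x for which both sides are defined.

Conclusion: Yes, this is an identity.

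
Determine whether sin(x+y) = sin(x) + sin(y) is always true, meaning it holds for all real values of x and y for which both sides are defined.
No, this is NOT an identity.

Claim: sin(x+y) = sin(x) + sin(y).
Test a specific point where both sides are defined: x = 3π/4, y = π/6.
LHS = sin(x+y) ≈ 0.2588
RHS = sin(x) + sin(y) ≈ 1.2071
Since 0.2588 ≠ 1.2071, the equation fails at this point, so it cannot hold for all real values of x and y for which both sides are defined.
The correct expansion is sin(x+y) = sin(x)cos(y) + cos(x)sin(y); sine is not additive.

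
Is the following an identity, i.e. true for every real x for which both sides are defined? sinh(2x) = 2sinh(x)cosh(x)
Yes, this is an identity.

Claim: sinh(2x) = 2sinh(x)cosh(x).
Reasoning: 2sinh(x)cosh(x) = 2 · (e^x - e^-x)/2 · (e^x + e^-x)/2 = (e^(2x) - e^(-2x))/2 = sinh(2x).
So the two sides agree for every real x for which both sides are defined.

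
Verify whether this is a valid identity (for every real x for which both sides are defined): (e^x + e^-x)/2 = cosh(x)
Yes, this is an identity.

Claim: (e^x + e^-x)/2 = cosh(x).
Reasoning: This is exactly the definition of the hyperbolic cosine: cosh(x) := (e^x + e^-x)/2.
So the two sides agree for every real x for which both sides are defined.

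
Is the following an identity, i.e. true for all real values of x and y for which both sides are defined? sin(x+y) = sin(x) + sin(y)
No, this is NOT an identity.

Claim: sin(x+y) = sin(x) + sin(y).
Test a specific point where both sides are defined: x = -π/2, y = -π/3.
LHS = sin(x+y) ≈ -0.5000
RHS = sin(x) + sin(y) ≈ -1.8660
Since -0.5000 ≠ -1.8660, the equation fails at this point, so it cannot hold for all real values of x and y for which both sides are defined.
The correct expansion is sin(x+y) = sin(x)cos(y) + cos(x)sin(y); sine is not additive.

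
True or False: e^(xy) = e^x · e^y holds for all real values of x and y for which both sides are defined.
Claim: e^(xy) = e^x · e^y.
Test a specific point where both sides are defined: x = -3, y = 4.
LHS = e^(xy) ≈ 0.0000
RHS = e^x · e^y ≈ 2.7183
Since 0.0000 ≠ 2.7183, the equation fails at this point, so it cannot hold for all real values of x and y for which both sides are defined.
e^x · e^y = e^(x+y), not e^(xy).

Conclusion: False.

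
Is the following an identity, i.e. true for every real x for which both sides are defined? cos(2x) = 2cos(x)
Claim: cos(2x) = 2cos(x).
Test a specific point where both sides are defined: x = -π/4.
LHS = cos(2x) ≈ 0.0000
RHS = 2cos(x) ≈ 1.4142
Since 0.0000 ≠ 1.4142, the equation fails at this point, so it cannot hold for every real x for which both sides are defined.
The correct double-angle formula is cos(2x) = cos²x - sin²x.

Conclusion: No, this is NOT an identity.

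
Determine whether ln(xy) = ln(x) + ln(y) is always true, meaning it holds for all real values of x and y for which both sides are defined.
Yes, this is an identity.

Claim: ln(xy) = ln(x) + ln(y).
Reasoning: Both sides are simultaneously defined only when x, y > 0. Write x = e^p, y = e^q (p = ln x, q = ln y). Then xy = e^p · e^q = e^(p+q), so ln(xy) = p + q = ln(x) + ln(y).
So the two sides agree for all real values of x and y for which both sides are defined.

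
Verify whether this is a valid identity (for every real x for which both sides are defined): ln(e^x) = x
Yes, this is an identity.

Claim: ln(e^x) = x.
Reasoning: ln is the inverse of the exponential: ln(e^x) asks for the exponent p with e^p = e^x, and since e^p is one-to-one that exponent is p = x.
So the two sides agree for every real x for which both sides are defined.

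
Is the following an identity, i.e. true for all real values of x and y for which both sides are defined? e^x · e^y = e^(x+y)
Yes, this is an identity.

Claim: e^x · e^y = e^(x+y).
Reasoning: This is the law of exponents for a common base: multiplying powers adds exponents. E.g. from the series, (Σ x^j/j!)(Σ y^k/k!) = Σ_m (Σ_{j+k=m} x^j y^k/(j!k!)) = Σ_m (x+y)^m/m! by the binomial theorem.
So the two sides agree for all real values of x and y for which both sides are defined.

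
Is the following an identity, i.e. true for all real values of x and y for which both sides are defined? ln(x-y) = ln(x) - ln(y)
Claim: ln(x-y) = ln(x) - ln(y).
Test a specific point where both sides are defined: x = 4, y = 3/2.
LHS = ln(x-y) ≈ 0.9163
RHS = ln(x) - ln(y) ≈ 0.9808
Since 0.9163 ≠ 0.9808, the equation fails at this point, so it cannot hold for all real values of x and y for which both sides are defined.
ln(x) - ln(y) = ln(x/y), not ln(x-y).

Conclusion: No, this is NOT an identity.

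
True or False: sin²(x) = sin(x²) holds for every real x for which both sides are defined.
False.

Claim: sin²(x) = sin(x²).
Test a specific point where both sides are defined: x = π/4.
LHS = sin²(x) ≈ 0.5000
RHS = sin(x²) ≈ 0.5785
Since 0.5000 ≠ 0.5785, the equation fails at this point, so it cannot hold for every real x for which both sides are defined.
sin²(x) means (sin x)², squaring the output; sin(x²) squares the input. These are different functions.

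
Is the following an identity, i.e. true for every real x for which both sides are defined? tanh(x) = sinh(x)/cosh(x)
Claim: tanh(x) = sinh(x)/cosh(x).
Reasoning: tanh(x) is defined as sinh(x)/cosh(x) = (e^x - e^-x)/(e^x + e^-x); cosh(x) ≥ 1 is never zero, so this holds for every real x.
So the two sides agree for every real x for which both sides are defined.

Conclusion: Yes, this is an identity.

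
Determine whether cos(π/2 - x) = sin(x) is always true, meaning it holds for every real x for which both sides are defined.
Claim: cos(π/2 - x) = sin(x).
Reasoning: Use cos(u - v) = cos(u)cos(v) + sin(u)sin(v) with u = π/2, v = x: cos(π/2)cos(x) + sin(π/2)sin(x) = 0·cos(x) + 1·sin(x) = sin(x).
So the two sides agree for every real x for which both sides are defined.

Conclusion: Yes, this is an identity.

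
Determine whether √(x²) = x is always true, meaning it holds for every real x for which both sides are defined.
Claim: √(x²) = x.
Test a specific point where both sides are defined: x = -1.
LHS = √(x²) ≈ 1.0000
RHS = x ≈ -1.0000
Since 1.0000 ≠ -1.0000, the equation fails at this point, so it cannot hold for every real x for which both sides are defined.
√(x²) = |x|, which differs from x whenever x < 0 (both sides are defined for every real x).

Conclusion: No, this is NOT an identity.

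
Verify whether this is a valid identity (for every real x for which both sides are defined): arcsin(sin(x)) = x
No, this is NOT an identity.

Claim: arcsin(sin(x)) = x.
Test a specific point where both sides are defined: x = 2π/3.
LHS = arcsin(sin(x)) ≈ 1.0472
RHS = x ≈ 2.0944
Since 1.0472 ≠ 2.0944, the equation fails at this point, so it cannot hold for every real x for which both sides are defined.
arcsin only returns values in [-π/2, π/2], so arcsin(sin(x)) = x holds only for x in that interval, not for all real x.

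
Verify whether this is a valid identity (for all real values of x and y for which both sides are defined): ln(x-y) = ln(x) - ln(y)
No, this is NOT an identity.

Claim: ln(x-y) = ln(x) - ln(y).
Test a specific point where both sides are defined: x = 5, y = 2.
LHS = ln(x-y) ≈ 1.0986
RHS = ln(x) - ln(y) ≈ 0.9163
Since 1.0986 ≠ 0.9163, the equation fails at this point, so it cannot hold for all real values of x and y for which both sides are defined.
ln(x) - ln(y) = ln(x/y), not ln(x-y).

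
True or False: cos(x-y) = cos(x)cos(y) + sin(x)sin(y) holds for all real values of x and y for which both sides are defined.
True.

Claim: cos(x-y) = cos(x)cos(y) + sin(x)sin(y).
Reasoning: Replace y by -y in cos(x+y) = cos(x)cos(y) - sin(x)sin(y) and use cos(-y) = cos(y), sin(-y) = -sin(y): cos(x-y) = cos(x)cos(y) + sin(x)sin(y).
So the two sides agree for all real values of x and y for which both sides are defined.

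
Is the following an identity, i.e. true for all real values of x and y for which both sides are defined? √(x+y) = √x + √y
Claim: √(x+y) = √x + √y.
Test a specific point where both sides are defined: x = 4, y = 4.
LHS = √(x+y) ≈ 2.8284
RHS = √x + √y ≈ 4.0000
Since 2.8284 ≠ 4.0000, the equation fails at this point, so it cannot hold for all real values of x and y for which both sides are defined.
Squaring the right side gives x + 2√(xy) + y, not x + y.

Conclusion: No, this is NOT an identity.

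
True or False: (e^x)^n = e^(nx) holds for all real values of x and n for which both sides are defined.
True.

Claim: (e^x)^n = e^(nx).
Reasoning: e^x is a positive real number, and for a positive base B and real exponent n, B^n = e^(n·ln B). With B = e^x, ln B = x, so (e^x)^n = e^(n·x).
So the two sides agree for all real values of x and n for which both sides are defined.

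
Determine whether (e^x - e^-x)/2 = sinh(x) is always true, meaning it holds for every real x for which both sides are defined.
Claim: (e^x - e^-x)/2 = sinh(x).
Reasoning: This is exactly the definition of the hyperbolic sine: sinh(x) := (e^x - e^-x)/2.
So the two sides agree for every real x for which both sides are defined.

Conclusion: Yes, this is an identity.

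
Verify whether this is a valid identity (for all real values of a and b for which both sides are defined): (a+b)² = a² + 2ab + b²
Yes, this is an identity.

Claim: (a+b)² = a² + 2ab + b².
Reasoning: Expand: (a+b)² = (a+b)(a+b) = a·a + a·b + b·a + b·b = a² + 2ab + b².
So the two sides agree for all real values of a and b for which both sides are defined.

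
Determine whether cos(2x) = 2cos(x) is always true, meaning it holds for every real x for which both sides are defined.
Claim: cos(2x) = 2cos(x).
Test a specific point where both sides are defined: x = -π/2.
LHS = cos(2x) ≈ -1.0000
RHS = 2cos(x) ≈ 0.0000
Since -1.0000 ≠ 0.0000, the equation fails at this point, so it cannot hold for every real x for which both sides are defined.
The correct double-angle formula is cos(2x) = cos²x - sin²x.

Conclusion: No, this is NOT an identity.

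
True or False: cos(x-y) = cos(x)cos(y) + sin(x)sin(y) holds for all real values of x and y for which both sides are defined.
Claim: cos(x-y) = cos(x)cos(y) + sin(x)sin(y).
Reasoning: Replace y by -y in cos(x+y) = cos(x)cos(y) - sin(x)sin(y) and use cos(-y) = cos(y), sin(-y) = -sin(y): cos(x-y) = cos(x)cos(y) + sin(x)sin(y).
So the two sides agree for all real values of x and y for which both sides are defined.

Conclusion: True.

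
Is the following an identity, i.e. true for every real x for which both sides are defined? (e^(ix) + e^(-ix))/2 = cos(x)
Claim: (e^(ix) + e^(-ix))/2 = cos(x).
Reasoning: By Euler's formula e^(ix) = cos(x) + i·sin(x) and e^(-ix) = cos(x) - i·sin(x). Adding cancels the sine terms: e^(ix) + e^(-ix) = 2cos(x); divide by 2.
So the two sides agree for every real x for which both sides are defined.

Conclusion: Yes, this is an identity.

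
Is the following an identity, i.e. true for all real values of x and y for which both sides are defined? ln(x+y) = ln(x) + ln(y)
No, this is NOT an identity.

Claim: ln(x+y) = ln(x) + ln(y).
Test a specific point where both sides are defined: x = 2, y = 3.
LHS = ln(x+y) ≈ 1.6094
RHS = ln(x) + ln(y) ≈ 1.7918
Since 1.6094 ≠ 1.7918, the equation fails at this point, so it cannot hold for all real values of x and y for which both sides are defined.
ln(x) + ln(y) = ln(xy), not ln(x+y).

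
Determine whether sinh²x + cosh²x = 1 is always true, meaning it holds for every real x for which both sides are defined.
Claim: sinh²x + cosh²x = 1.
Test a specific point where both sides are defined: x = 4.
LHS = sinh²x + cosh²x ≈ 1490.4792
RHS = 1 ≈ 1.0000
Since 1490.4792 ≠ 1.0000, the equation fails at this point, so it cannot hold for every real x for which both sides are defined.
The correct hyperbolic identity is cosh²x - sinh²x = 1 (a difference); the sum sinh²x + cosh²x equals cosh(2x).

Conclusion: No, this is NOT an identity.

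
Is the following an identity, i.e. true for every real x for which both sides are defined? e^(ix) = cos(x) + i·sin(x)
Yes, this is an identity.

Claim: e^(ix) = cos(x) + i·sin(x).
Reasoning: Euler's formula. Expand e^(ix) = Σ (ix)^k / k!. Since i² = -1, the even-k terms are Σ (-1)^m x^(2m)/(2m)! = cos(x) and the odd-k terms are i · Σ (-1)^m x^(2m+1)/(2m+1)! = i·sin(x).
So the two sides agree for every real x for which both sides are defined.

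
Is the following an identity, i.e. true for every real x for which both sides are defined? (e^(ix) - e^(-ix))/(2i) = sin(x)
Claim: (e^(ix) - e^(-ix))/(2i) = sin(x).
Reasoning: By Euler's formula e^(ix) = cos(x) + i·sin(x) and e^(-ix) = cos(x) - i·sin(x). Subtracting cancels the cosine terms: e^(ix) - e^(-ix) = 2i·sin(x); divide by 2i.
So the two sides agree for every real x for which both sides are defined.

Conclusion: Yes, this is an identity.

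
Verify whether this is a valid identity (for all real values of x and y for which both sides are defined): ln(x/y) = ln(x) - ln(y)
Claim: ln(x/y) = ln(x) - ln(y).
Reasoning: Both sides are simultaneously defined only when x, y > 0. Write x = e^p, y = e^q. Then x/y = e^(p-q), so ln(x/y) = p - q = ln(x) - ln(y).
So the two sides agree for all real values of x and y for which both sides are defined.

Conclusion: Yes, this is an identity.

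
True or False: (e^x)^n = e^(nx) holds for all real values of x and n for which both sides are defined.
Claim: (e^x)^n = e^(nx).
Reasoning: e^x is a positive real number, and for a positive base B and real exponent n, B^n = e^(n·ln B). With B = e^x, ln B = x, so (e^x)^n = e^(n·x).
So the two sides agree for all real values of x and n for which both sides are defined.

Conclusion: True.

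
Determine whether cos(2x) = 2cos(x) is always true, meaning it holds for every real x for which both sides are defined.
Claim: cos(2x) = 2cos(x).
Test a specific point where both sides are defined: x = π/4.
LHS = cos(2x) ≈ 0.0000
RHS = 2cos(x) ≈ 1.4142
Since 0.0000 ≠ 1.4142, the equation fails at this point, so it cannot hold for every real x for which both sides are defined.
The correct double-angle formula is cos(2x) = cos²x - sin²x.

Conclusion: No, this is NOT an identity.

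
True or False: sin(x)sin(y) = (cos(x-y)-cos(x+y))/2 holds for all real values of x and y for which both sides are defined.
True.

Claim: sin(x)sin(y) = (cos(x-y)-cos(x+y))/2.
Reasoning: cos(x-y) = cos(x)cos(y) + sin(x)sin(y) and cos(x+y) = cos(x)cos(y) - sin(x)sin(y). Subtracting, cos(x-y) - cos(x+y) = 2sin(x)sin(y); divide by 2.
So the two sides agree for all real values of x and y for which both sides are defined.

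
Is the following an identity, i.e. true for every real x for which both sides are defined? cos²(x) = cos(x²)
Claim: cos²(x) = cos(x²).
Test a specific point where both sides are defined: x = -π/4.
LHS = cos²(x) ≈ 0.5000
RHS = cos(x²) ≈ 0.8157
Since 0.5000 ≠ 0.8157, the equation fails at this point, so it cannot hold for every real x for which both sides are defined.
cos²(x) means (cos x)², squaring the output; cos(x²) squares the input. These are different functions.

Conclusion: No, this is NOT an identity.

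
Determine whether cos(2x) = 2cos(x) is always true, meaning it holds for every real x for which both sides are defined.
No, this is NOT an identity.

Claim: cos(2x) = 2cos(x).
Test a specific point where both sides are defined: x = -π/2.
LHS = cos(2x) ≈ -1.0000
RHS = 2cos(x) ≈ 0.0000
Since -1.0000 ≠ 0.0000, the equation fails at this point, so it cannot hold for every real x for which both sides are defined.
The correct double-angle formula is cos(2x) = cos²x - sin²x.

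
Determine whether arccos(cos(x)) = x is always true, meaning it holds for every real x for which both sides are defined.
No, this is NOT an identity.

Claim: arccos(cos(x)) = x.
Test a specific point where both sides are defined: x = -π/3.
LHS = arccos(cos(x)) ≈ 1.0472
RHS = x ≈ -1.0472
Since 1.0472 ≠ -1.0472, the equation fails at this point, so it cannot hold for every real x for which both sides are defined.
arccos only returns values in [0, π], so arccos(cos(x)) = x holds only for x in that interval, not for all real x.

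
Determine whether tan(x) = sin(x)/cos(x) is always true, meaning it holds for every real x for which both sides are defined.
Yes, this is an identity.

Claim: tan(x) = sin(x)/cos(x).
Reasoning: For an angle x whose terminal point on the unit circle is (cos x, sin x), tan(x) is defined as the ratio (second coordinate)/(first coordinate) = sin(x)/cos(x), wherever cos(x) ≠ 0.
So the two sides agree for every real x for which both sides are defined.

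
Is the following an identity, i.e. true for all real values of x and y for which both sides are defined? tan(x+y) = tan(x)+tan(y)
Claim: tan(x+y) = tan(x)+tan(y).
Test a specific point where both sides are defined: x = -π/4, y = π/6.
LHS = tan(x+y) ≈ -0.2679
RHS = tan(x)+tan(y) ≈ -0.4226
Since -0.2679 ≠ -0.4226, the equation fails at this point, so it cannot hold for all real values of x and y for which both sides are defined.
The correct formula is tan(x+y) = (tan(x) + tan(y))/(1 - tan(x)tan(y)).

Conclusion: No, this is NOT an identity.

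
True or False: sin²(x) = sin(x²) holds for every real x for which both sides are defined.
Claim: sin²(x) = sin(x²).
Test a specific point where both sides are defined: x = π/2.
LHS = sin²(x) ≈ 1.0000
RHS = sin(x²) ≈ 0.6243
Since 1.0000 ≠ 0.6243, the equation fails at this point, so it cannot hold for every real x for which both sides are defined.
sin²(x) means (sin x)², squaring the output; sin(x²) squares the input. These are different functions.

Conclusion: False.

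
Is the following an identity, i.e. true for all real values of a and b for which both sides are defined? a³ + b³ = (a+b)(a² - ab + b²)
Claim: a³ + b³ = (a+b)(a² - ab + b²).
Reasoning: Expand the right side: (a+b)(a² - ab + b²) = a³ - a²b + ab² + a²b - ab² + b³ = a³ + b³ (the middle terms cancel in pairs).
So the two sides agree for all real values of a and b for which both sides are defined.

Conclusion: Yes, this is an identity.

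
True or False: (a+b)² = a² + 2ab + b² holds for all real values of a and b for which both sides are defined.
Claim: (a+b)² = a² + 2ab + b².
Reasoning: Expand: (a+b)² = (a+b)(a+b) = a·a + a·b + b·a + b·b = a² + 2ab + b².
So the two sides agree for all real values of a and b for which both sides are defined.

Conclusion: True.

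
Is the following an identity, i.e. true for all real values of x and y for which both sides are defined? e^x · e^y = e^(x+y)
Yes, this is an identity.

Claim: e^x · e^y = e^(x+y).
Reasoning: This is the law of exponents for a common base: multiplying powers adds exponents. E.g. from the series, (Σ x^j/j!)(Σ y^k/k!) = Σ_m (Σ_{j+k=m} x^j y^k/(j!k!)) = Σ_m (x+y)^m/m! by the binomial theorem.
So the two sides agree for all real values of x and y for which both sides are defined.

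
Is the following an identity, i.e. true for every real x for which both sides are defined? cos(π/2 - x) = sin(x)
Claim: cos(π/2 - x) = sin(x).
Reasoning: Use cos(u - v) = cos(u)cos(v) + sin(u)sin(v) with u = π/2, v = x: cos(π/2)cos(x) + sin(π/2)sin(x) = 0·cos(x) + 1·sin(x) = sin(x).
So the two sides agree for every real x for which both sides are defined.

Conclusion: Yes, this is an identity.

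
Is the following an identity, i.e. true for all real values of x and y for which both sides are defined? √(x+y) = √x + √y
No, this is NOT an identity.

Claim: √(x+y) = √x + √y.
Test a specific point where both sides are defined: x = 1/2, y = 4.
LHS = √(x+y) ≈ 2.1213
RHS = √x + √y ≈ 2.7071
Since 2.1213 ≠ 2.7071, the equation fails at this point, so it cannot hold for all real values of x and y for which both sides are defined.
Squaring the right side gives x + 2√(xy) + y, not x + y.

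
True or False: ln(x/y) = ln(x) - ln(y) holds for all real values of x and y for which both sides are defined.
Claim: ln(x/y) = ln(x) - ln(y).
Reasoning: Both sides are simultaneously defined only when x, y > 0. Write x = e^p, y = e^q. Then x/y = e^(p-q), so ln(x/y) = p - q = ln(x) - ln(y).
So the two sides agree for all real values of x and y for which both sides are defined.

Conclusion: True.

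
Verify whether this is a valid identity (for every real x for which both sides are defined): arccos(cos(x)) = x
Claim: arccos(cos(x)) = x.
Test a specific point where both sides are defined: x = -π/3.
LHS = arccos(cos(x)) ≈ 1.0472
RHS = x ≈ -1.0472
Since 1.0472 ≠ -1.0472, the equation fails at this point, so it cannot hold for every real x for which both sides are defined.
arccos only returns values in [0, π], so arccos(cos(x)) = x holds only for x in that interval, not for all real x.

Conclusion: No, this is NOT an identity.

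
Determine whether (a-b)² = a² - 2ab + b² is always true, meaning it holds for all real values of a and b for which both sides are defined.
Yes, this is an identity.

Claim: (a-b)² = a² - 2ab + b².
Reasoning: Expand: (a-b)² = (a-b)(a-b) = a·a - a·b - b·a + b·b = a² - 2ab + b².
So the two sides agree for all real values of a and b for which both sides are defined.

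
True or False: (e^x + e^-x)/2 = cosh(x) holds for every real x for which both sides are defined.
Claim: (e^x + e^-x)/2 = cosh(x).
Reasoning: This is exactly the definition of the hyperbolic cosine: cosh(x) := (e^x + e^-x)/2.
So the two sides agree for every real x for which both sides are defined.

Conclusion: True.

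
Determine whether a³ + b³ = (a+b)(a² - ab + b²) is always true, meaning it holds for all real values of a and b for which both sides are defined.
Yes, this is an identity.

Claim: a³ + b³ = (a+b)(a² - ab + b²).
Reasoning: Expand the right side: (a+b)(a² - ab + b²) = a³ - a²b + ab² + a²b - ab² + b³ = a³ + b³ (the middle terms cancel in pairs).
So the two sides agree for all real values of a and b for which both sides are defined.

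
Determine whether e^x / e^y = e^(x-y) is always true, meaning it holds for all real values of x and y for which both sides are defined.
Yes, this is an identity.

Claim: e^x / e^y = e^(x-y).
Reasoning: 1/e^y = e^(-y), so e^x / e^y = e^x · e^(-y) = e^(x + (-y)) = e^(x-y) by the product rule for exponents.
So the two sides agree for all real values of x and y for which both sides are defined.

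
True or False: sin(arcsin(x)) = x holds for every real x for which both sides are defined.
Claim: sin(arcsin(x)) = x.
Reasoning: For -1 ≤ x ≤ 1 (where arcsin is defined), arcsin(x) is by definition an angle whose sine equals x. Taking the sine of that angle returns x. (Note the other order, arcsin(sin x) = x, is NOT an identity.)
So the two sides agree for every real x for which both sides are defined.

Conclusion: True.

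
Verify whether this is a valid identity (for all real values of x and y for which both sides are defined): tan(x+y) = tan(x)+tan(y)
No, this is NOT an identity.

Claim: tan(x+y) = tan(x)+tan(y).
Test a specific point where both sides are defined: x = -π/6, y = 3π/4.
LHS = tan(x+y) ≈ -3.7321
RHS = tan(x)+tan(y) ≈ -1.5774
Since -3.7321 ≠ -1.5774, the equation fails at this point, so it cannot hold for all real values of x and y for which both sides are defined.
The correct formula is tan(x+y) = (tan(x) + tan(y))/(1 - tan(x)tan(y)).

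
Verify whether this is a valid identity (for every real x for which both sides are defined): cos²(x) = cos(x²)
No, this is NOT an identity.

Claim: cos²(x) = cos(x²).
Test a specific point where both sides are defined: x = 2π/3.
LHS = cos²(x) ≈ 0.2500
RHS = cos(x²) ≈ -0.3202
Since 0.2500 ≠ -0.3202, the equation fails at this point, so it cannot hold for every real x for which both sides are defined.
cos²(x) means (cos x)², squaring the output; cos(x²) squares the input. These are different functions.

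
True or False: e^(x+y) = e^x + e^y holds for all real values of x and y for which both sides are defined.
False.

Claim: e^(x+y) = e^x + e^y.
Test a specific point where both sides are defined: x = -3, y = 4.
LHS = e^(x+y) ≈ 2.7183
RHS = e^x + e^y ≈ 54.6479
Since 2.7183 ≠ 54.6479, the equation fails at this point, so it cannot hold for all real values of x and y for which both sides are defined.
The correct rule is e^(x+y) = e^x · e^y (a product, not a sum).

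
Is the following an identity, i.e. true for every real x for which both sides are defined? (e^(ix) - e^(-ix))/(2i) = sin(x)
Yes, this is an identity.

Claim: (e^(ix) - e^(-ix))/(2i) = sin(x).
Reasoning: By Euler's formula e^(ix) = cos(x) + i·sin(x) and e^(-ix) = cos(x) - i·sin(x). Subtracting cancels the cosine terms: e^(ix) - e^(-ix) = 2i·sin(x); divide by 2i.
So the two sides agree for every real x for which both sides are defined.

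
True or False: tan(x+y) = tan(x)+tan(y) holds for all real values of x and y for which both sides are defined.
False.

Claim: tan(x+y) = tan(x)+tan(y).
Test a specific point where both sides are defined: x = π/6, y = π/4.
LHS = tan(x+y) ≈ 3.7321
RHS = tan(x)+tan(y) ≈ 1.5774
Since 3.7321 ≠ 1.5774, the equation fails at this point, so it cannot hold for all real values of x and y for which both sides are defined.
The correct formula is tan(x+y) = (tan(x) + tan(y))/(1 - tan(x)tan(y)).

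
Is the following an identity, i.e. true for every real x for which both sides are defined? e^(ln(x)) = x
Claim: e^(ln(x)) = x.
Reasoning: For x > 0, ln(x) is by definition the exponent p such that e^p = x. Raising e to that exponent therefore returns x: e^(ln x) = x.
So the two sides agree for every real x for which both sides are defined.

Conclusion: Yes, this is an identity.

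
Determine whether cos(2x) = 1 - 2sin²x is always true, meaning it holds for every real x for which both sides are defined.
Claim: cos(2x) = 1 - 2sin²x.
Reasoning: cos(2x) = cos²x - sin²x. Replace cos²x by 1 - sin²x: (1 - sin²x) - sin²x = 1 - 2sin²x.
So the two sides agree for every real x for which both sides are defined.

Conclusion: Yes, this is an identity.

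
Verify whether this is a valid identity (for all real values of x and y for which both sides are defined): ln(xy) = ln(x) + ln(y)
Yes, this is an identity.

Claim: ln(xy) = ln(x) + ln(y).
Reasoning: Both sides are simultaneously defined only when x, y > 0. Write x = e^p, y = e^q (p = ln x, q = ln y). Then xy = e^p · e^q = e^(p+q), so ln(xy) = p + q = ln(x) + ln(y).
So the two sides agree for all real values of x and y for which both sides are defined.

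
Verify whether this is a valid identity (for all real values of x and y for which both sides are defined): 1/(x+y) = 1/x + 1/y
No, this is NOT an identity.

Claim: 1/(x+y) = 1/x + 1/y.
Test a specific point where both sides are defined: x = 1/2, y = 3/2.
LHS = 1/(x+y) ≈ 0.5000
RHS = 1/x + 1/y ≈ 2.6667
Since 0.5000 ≠ 2.6667, the equation fails at this point, so it cannot hold for all real values of x and y for which both sides are defined.
1/x + 1/y = (x+y)/(xy), which is not 1/(x+y).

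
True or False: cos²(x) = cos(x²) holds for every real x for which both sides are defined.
Claim: cos²(x) = cos(x²).
Test a specific point where both sides are defined: x = -π/3.
LHS = cos²(x) ≈ 0.2500
RHS = cos(x²) ≈ 0.4566
Since 0.2500 ≠ 0.4566, the equation fails at this point, so it cannot hold for every real x for which both sides are defined.
cos²(x) means (cos x)², squaring the output; cos(x²) squares the input. These are different functions.

Conclusion: False.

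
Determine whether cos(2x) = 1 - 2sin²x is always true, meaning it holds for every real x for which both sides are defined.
Yes, this is an identity.

Claim: cos(2x) = 1 - 2sin²x.
Reasoning: cos(2x) = cos²x - sin²x. Replace cos²x by 1 - sin²x: (1 - sin²x) - sin²x = 1 - 2sin²x.
So the two sides agree for every real x for which both sides are defined.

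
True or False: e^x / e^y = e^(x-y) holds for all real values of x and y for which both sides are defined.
True.

Claim: e^x / e^y = e^(x-y).
Reasoning: 1/e^y = e^(-y), so e^x / e^y = e^x · e^(-y) = e^(x + (-y)) = e^(x-y) by the product rule for exponents.
So the two sides agree for all real values of x and y for which both sides are defined.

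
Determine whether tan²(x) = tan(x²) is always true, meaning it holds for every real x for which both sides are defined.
Claim: tan²(x) = tan(x²).
Test a specific point where both sides are defined: x = π.
LHS = tan²(x) ≈ 0.0000
RHS = tan(x²) ≈ 0.4767
Since 0.0000 ≠ 0.4767, the equation fails at this point, so it cannot hold for every real x for which both sides are defined.
tan²(x) means (tan x)², squaring the output; tan(x²) squares the input. These are different functions.

Conclusion: No, this is NOT an identity.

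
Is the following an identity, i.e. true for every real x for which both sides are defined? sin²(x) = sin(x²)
No, this is NOT an identity.

Claim: sin²(x) = sin(x²).
Test a specific point where both sides are defined: x = -π/4.
LHS = sin²(x) ≈ 0.5000
RHS = sin(x²) ≈ 0.5785
Since 0.5000 ≠ 0.5785, the equation fails at this point, so it cannot hold for every real x for which both sides are defined.
sin²(x) means (sin x)², squaring the output; sin(x²) squares the input. These are different functions.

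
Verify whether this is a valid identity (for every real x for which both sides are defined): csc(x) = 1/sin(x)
Claim: csc(x) = 1/sin(x).
Reasoning: csc(x) is by definition the reciprocal of sin(x), wherever sin(x) ≠ 0.
So the two sides agree for every real x for which both sides are defined.

Conclusion: Yes, this is an identity.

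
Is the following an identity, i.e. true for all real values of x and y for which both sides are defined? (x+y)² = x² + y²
Claim: (x+y)² = x² + y².
Test a specific point where both sides are defined: x = 5, y = -2.
LHS = (x+y)² ≈ 9.0000
RHS = x² + y² ≈ 29.0000
Since 9.0000 ≠ 29.0000, the equation fails at this point, so it cannot hold for all real values of x and y for which both sides are defined.
The correct expansion is (x+y)² = x² + 2xy + y²; the cross term 2xy is missing.

Conclusion: No, this is NOT an identity.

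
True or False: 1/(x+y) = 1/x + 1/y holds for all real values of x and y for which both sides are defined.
False.

Claim: 1/(x+y) = 1/x + 1/y.
Test a specific point where both sides are defined: x = -3, y = 4.
LHS = 1/(x+y) ≈ 1.0000
RHS = 1/x + 1/y ≈ -0.0833
Since 1.0000 ≠ -0.0833, the equation fails at this point, so it cannot hold for all real values of x and y for which both sides are defined.
1/x + 1/y = (x+y)/(xy), which is not 1/(x+y).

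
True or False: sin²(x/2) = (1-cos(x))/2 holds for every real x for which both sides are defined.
True.

Claim: sin²(x/2) = (1-cos(x))/2.
Reasoning: Use cos(2θ) = 1 - 2sin²θ with θ = x/2: cos(x) = 1 - 2sin²(x/2). Solving for sin²(x/2) gives (1 - cos(x))/2.
So the two sides agree for every real x for which both sides are defined.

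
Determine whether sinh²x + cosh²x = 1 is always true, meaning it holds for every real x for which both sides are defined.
Claim: sinh²x + cosh²x = 1.
Test a specific point where both sides are defined: x = -1.
LHS = sinh²x + cosh²x ≈ 3.7622
RHS = 1 ≈ 1.0000
Since 3.7622 ≠ 1.0000, the equation fails at this point, so it cannot hold for every real x for which both sides are defined.
The correct hyperbolic identity is cosh²x - sinh²x = 1 (a difference); the sum sinh²x + cosh²x equals cosh(2x).

Conclusion: No, this is NOT an identity.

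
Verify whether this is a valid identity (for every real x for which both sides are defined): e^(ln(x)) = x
Yes, this is an identity.

Claim: e^(ln(x)) = x.
Reasoning: For x > 0, ln(x) is by definition the exponent p such that e^p = x. Raising e to that exponent therefore returns x: e^(ln x) = x.
So the two sides agree for every real x for which both sides are defined.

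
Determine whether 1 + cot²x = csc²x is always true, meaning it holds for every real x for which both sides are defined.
Yes, this is an identity.

Claim: 1 + cot²x = csc²x.
Reasoning: Start from sin²x + cos²x = 1 and divide every term by sin²x (allowed wherever cot x and csc x are defined): 1 + cot²x = 1/sin²x = csc²x.
So the two sides agree for every real x for which both sides are defined.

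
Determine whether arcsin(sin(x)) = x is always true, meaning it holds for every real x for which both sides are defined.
Claim: arcsin(sin(x)) = x.
Test a specific point where both sides are defined: x = π.
LHS = arcsin(sin(x)) ≈ 0.0000
RHS = x ≈ 3.1416
Since 0.0000 ≠ 3.1416, the equation fails at this point, so it cannot hold for every real x for which both sides are defined.
arcsin only returns values in [-π/2, π/2], so arcsin(sin(x)) = x holds only for x in that interval, not for all real x.

Conclusion: No, this is NOT an identity.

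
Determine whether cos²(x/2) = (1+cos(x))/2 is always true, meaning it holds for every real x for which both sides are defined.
Yes, this is an identity.

Claim: cos²(x/2) = (1+cos(x))/2.
Reasoning: Use cos(2θ) = 2cos²θ - 1 with θ = x/2: cos(x) = 2cos²(x/2) - 1. Solving for cos²(x/2) gives (1 + cos(x))/2.
So the two sides agree for every real x for which both sides are defined.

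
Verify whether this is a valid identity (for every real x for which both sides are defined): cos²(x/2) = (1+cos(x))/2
Claim: cos²(x/2) = (1+cos(x))/2.
Reasoning: Use cos(2θ) = 2cos²θ - 1 with θ = x/2: cos(x) = 2cos²(x/2) - 1. Solving for cos²(x/2) gives (1 + cos(x))/2.
So the two sides agree for every real x for which both sides are defined.

Conclusion: Yes, this is an identity.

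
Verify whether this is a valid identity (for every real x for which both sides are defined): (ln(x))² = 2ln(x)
No, this is NOT an identity.

Claim: (ln(x))² = 2ln(x).
Test a specific point where both sides are defined: x = 3/2.
LHS = (ln(x))² ≈ 0.1644
RHS = 2ln(x) ≈ 0.8109
Since 0.1644 ≠ 0.8109, the equation fails at this point, so it cannot hold for every real x for which both sides are defined.
2ln(x) equals ln(x²), which is not the same as (ln x)².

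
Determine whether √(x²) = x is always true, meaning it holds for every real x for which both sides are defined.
Claim: √(x²) = x.
Test a specific point where both sides are defined: x = -2.
LHS = √(x²) ≈ 2.0000
RHS = x ≈ -2.0000
Since 2.0000 ≠ -2.0000, the equation fails at this point, so it cannot hold for every real x for which both sides are defined.
√(x²) = |x|, which differs from x whenever x < 0 (both sides are defined for every real x).

Conclusion: No, this is NOT an identity.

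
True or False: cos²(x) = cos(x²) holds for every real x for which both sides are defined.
False.

Claim: cos²(x) = cos(x²).
Test a specific point where both sides are defined: x = π/2.
LHS = cos²(x) ≈ 0.0000
RHS = cos(x²) ≈ -0.7812
Since 0.0000 ≠ -0.7812, the equation fails at this point, so it cannot hold for every real x for which both sides are defined.
cos²(x) means (cos x)², squaring the output; cos(x²) squares the input. These are different functions.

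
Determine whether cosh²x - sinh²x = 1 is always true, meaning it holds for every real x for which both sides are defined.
Yes, this is an identity.

Claim: cosh²x - sinh²x = 1.
Reasoning: With cosh(x) = (e^x + e^-x)/2 and sinh(x) = (e^x - e^-x)/2: cosh²x = (e^(2x) + 2 + e^(-2x))/4 and sinh²x = (e^(2x) - 2 + e^(-2x))/4. Subtracting leaves 4/4 = 1.
So the two sides agree for every real x for which both sides are defined.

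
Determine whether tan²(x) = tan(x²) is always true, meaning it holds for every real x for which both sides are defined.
No, this is NOT an identity.

Claim: tan²(x) = tan(x²).
Test a specific point where both sides are defined: x = π/4.
LHS = tan²(x) ≈ 1.0000
RHS = tan(x²) ≈ 0.7092
Since 1.0000 ≠ 0.7092, the equation fails at this point, so it cannot hold for every real x for which both sides are defined.
tan²(x) means (tan x)², squaring the output; tan(x²) squares the input. These are different functions.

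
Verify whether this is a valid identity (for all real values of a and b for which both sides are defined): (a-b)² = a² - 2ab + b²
Claim: (a-b)² = a² - 2ab + b².
Reasoning: Expand: (a-b)² = (a-b)(a-b) = a·a - a·b - b·a + b·b = a² - 2ab + b².
So the two sides agree for all real values of a and b for which both sides are defined.

Conclusion: Yes, this is an identity.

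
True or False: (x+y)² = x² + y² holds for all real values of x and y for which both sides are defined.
False.

Claim: (x+y)² = x² + y².
Test a specific point where both sides are defined: x = 4, y = 4.
LHS = (x+y)² ≈ 64.0000
RHS = x² + y² ≈ 32.0000
Since 64.0000 ≠ 32.0000, the equation fails at this point, so it cannot hold for all real values of x and y for which both sides are defined.
The correct expansion is (x+y)² = x² + 2xy + y²; the cross term 2xy is missing.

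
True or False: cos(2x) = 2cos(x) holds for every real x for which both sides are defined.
Claim: cos(2x) = 2cos(x).
Test a specific point where both sides are defined: x = -π/6.
LHS = cos(2x) ≈ 0.5000
RHS = 2cos(x) ≈ 1.7321
Since 0.5000 ≠ 1.7321, the equation fails at this point, so it cannot hold for every real x for which both sides are defined.
The correct double-angle formula is cos(2x) = cos²x - sin²x.

Conclusion: False.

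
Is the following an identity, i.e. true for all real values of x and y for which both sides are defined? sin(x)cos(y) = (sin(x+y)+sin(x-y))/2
Claim: sin(x)cos(y) = (sin(x+y)+sin(x-y))/2.
Reasoning: sin(x+y) = sin(x)cos(y) + cos(x)sin(y) and sin(x-y) = sin(x)cos(y) - cos(x)sin(y). Adding, sin(x+y) + sin(x-y) = 2sin(x)cos(y); divide by 2.
So the two sides agree for all real values of x and y for which both sides are defined.

Conclusion: Yes, this is an identity.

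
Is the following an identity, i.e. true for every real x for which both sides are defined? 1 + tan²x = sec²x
Yes, this is an identity.

Claim: 1 + tan²x = sec²x.
Reasoning: Start from sin²x + cos²x = 1 and divide every term by cos²x (allowed wherever tan x and sec x are defined): tan²x + 1 = 1/cos²x = sec²x.
So the two sides agree for every real x for which both sides are defined.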